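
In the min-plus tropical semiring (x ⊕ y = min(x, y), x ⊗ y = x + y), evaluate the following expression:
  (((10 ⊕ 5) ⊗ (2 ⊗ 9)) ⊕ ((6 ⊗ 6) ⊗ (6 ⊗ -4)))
(((10 ⊕ 5) ⊗ (2 ⊗ 9)) ⊕ ((6 ⊗ 6) ⊗ (6 ⊗ -4))) = 14

Expand innermost to outermost. Recall ⊕ takes the minimum of its arguments and ⊗ takes their sum. Working out the expression (((10 ⊕ 5) ⊗ (2 ⊗ 9)) ⊕ ((6 ⊗ 6) ⊗ (6 ⊗ -4))) gives 14.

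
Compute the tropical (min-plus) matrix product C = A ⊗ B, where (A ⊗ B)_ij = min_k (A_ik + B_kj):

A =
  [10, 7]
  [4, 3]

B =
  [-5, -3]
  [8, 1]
A ⊗ B =
  [5, 7]
  [-1, 1]

Apply the min-plus product entry-by-entry:
  C[0][0] = min over k of (A[0][0] + B[0][0] = 10 + -5 = 5, A[0][1] + B[1][0] = 7 + 8 = 15) = 5 (attained at k = 0)
  C[0][1] = min over k of (A[0][0] + B[0][1] = 10 + -3 = 7, A[0][1] + B[1][1] = 7 + 1 = 8) = 7 (attained at k = 0)
  C[1][0] = min over k of (A[1][0] + B[0][0] = 4 + -5 = -1, A[1][1] + B[1][0] = 3 + 8 = 11) = -1 (attained at k = 0)
  C[1][1] = min over k of (A[1][0] + B[0][1] = 4 + -3 = 1, A[1][1] + B[1][1] = 3 + 1 = 4) = 1 (attained at k = 0)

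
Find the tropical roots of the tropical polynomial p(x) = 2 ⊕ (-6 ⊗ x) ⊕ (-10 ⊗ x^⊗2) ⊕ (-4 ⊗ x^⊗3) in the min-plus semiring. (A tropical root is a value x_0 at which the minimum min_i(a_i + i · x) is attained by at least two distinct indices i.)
Roots: {-6, 4, 8}

Each tropical root is a break point of the lower envelope of the lines y = a_i + i · x (there are 4 lines, with slopes 0, 1, ..., 3). Only the lines that attain the minimum somewhere contribute to roots; other lines are dominated. Here the surviving (envelope) indices are i = 3, i = 2, i = 1, i = 0.
Intersections between consecutive envelope lines give the roots: for adjacent envelope indices i < j the intersection is x = (a_i − a_j) / (j − i). Reading off the sorted break points: {-6, 4, 8}.
Verification: at each break x_0, at least two indices attain the minimum of min_i(a_i + i · x_0).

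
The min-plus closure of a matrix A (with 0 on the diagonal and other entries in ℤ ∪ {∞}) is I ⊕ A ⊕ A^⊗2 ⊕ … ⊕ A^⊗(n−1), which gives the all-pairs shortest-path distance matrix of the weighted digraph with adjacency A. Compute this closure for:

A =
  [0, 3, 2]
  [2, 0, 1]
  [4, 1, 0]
Closure =
  [0, 3, 2]
  [2, 0, 1]
  [3, 1, 0]

This is the Floyd-Warshall all-pairs shortest-path computation. For each intermediate vertex k = 0, 1, …, 2, update dist[i][j] ← min(dist[i][j], dist[i][k] + dist[k][j]). The final matrix gives, for each (i, j), the minimum total weight of any directed path from i to j (possibly empty when i = j).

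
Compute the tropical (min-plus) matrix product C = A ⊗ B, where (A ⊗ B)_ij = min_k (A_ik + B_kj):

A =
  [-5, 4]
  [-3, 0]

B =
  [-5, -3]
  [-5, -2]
A ⊗ B =
  [-10, -8]
  [-8, -6]

Apply the min-plus product entry-by-entry:
  C[0][0] = min over k of (A[0][0] + B[0][0] = -5 + -5 = -10, A[0][1] + B[1][0] = 4 + -5 = -1) = -10 (attained at k = 0)
  C[0][1] = min over k of (A[0][0] + B[0][1] = -5 + -3 = -8, A[0][1] + B[1][1] = 4 + -2 = 2) = -8 (attained at k = 0)
  C[1][0] = min over k of (A[1][0] + B[0][0] = -3 + -5 = -8, A[1][1] + B[1][0] = 0 + -5 = -5) = -8 (attained at k = 0)
  C[1][1] = min over k of (A[1][0] + B[0][1] = -3 + -3 = -6, A[1][1] + B[1][1] = 0 + -2 = -2) = -6 (attained at k = 0)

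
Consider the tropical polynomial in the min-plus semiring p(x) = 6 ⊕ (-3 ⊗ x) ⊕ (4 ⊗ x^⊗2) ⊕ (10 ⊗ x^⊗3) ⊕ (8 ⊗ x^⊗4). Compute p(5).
p(5) = 2

A tropical monomial a ⊗ x^⊗i evaluates to a + i · x. Evaluating each term at x = 5:
  Term 0 contributes 6 + 0 · 5 = 6
  Term 1 contributes -3 + 1 · 5 = 2
  Term 2 contributes 4 + 2 · 5 = 14
  Term 3 contributes 10 + 3 · 5 = 25
  Term 4 contributes 8 + 4 · 5 = 28
p(5) = ⊕ of these = min[6, 2, 14, 25, 28] = 2.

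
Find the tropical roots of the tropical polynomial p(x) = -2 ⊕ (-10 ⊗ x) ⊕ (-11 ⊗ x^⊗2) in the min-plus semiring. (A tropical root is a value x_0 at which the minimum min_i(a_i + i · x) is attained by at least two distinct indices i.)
Roots: {1, 8}

Each tropical root is a break point of the lower envelope of the lines y = a_i + i · x (there are 3 lines, with slopes 0, 1, ..., 2). Only the lines that attain the minimum somewhere contribute to roots; other lines are dominated. Here the surviving (envelope) indices are i = 2, i = 1, i = 0.
Intersections between consecutive envelope lines give the roots: for adjacent envelope indices i < j the intersection is x = (a_i − a_j) / (j − i). Reading off the sorted break points: {1, 8}.
Verification: at each break x_0, at least two indices attain the minimum of min_i(a_i + i · x_0).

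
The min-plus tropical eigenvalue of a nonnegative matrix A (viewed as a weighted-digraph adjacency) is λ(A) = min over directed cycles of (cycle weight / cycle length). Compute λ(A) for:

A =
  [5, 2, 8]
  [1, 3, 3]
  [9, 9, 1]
λ(A) = 1

Enumerate directed cycles and compute their means (weight / length). Sample:
  cycle 0 → 0: weight = 5, length = 1, mean = 5/1 ≈ 5.000
  cycle 1 → 1: weight = 3, length = 1, mean = 3/1 ≈ 3.000
  cycle 2 → 2: weight = 1, length = 1, mean = 1/1 ≈ 1.000
  cycle 0 → 1 → 0: weight = 3, length = 2, mean = 3/2 ≈ 1.500
  cycle 0 → 2 → 0: weight = 17, length = 2, mean = 17/2 ≈ 8.500
  cycle 1 → 0 → 1: weight = 3, length = 2, mean = 3/2 ≈ 1.500
Minimum mean = 1.000, attained e.g. along the cycle 2 → 2 with weight 1 and length 1. So λ(A) = 1/1 = 1.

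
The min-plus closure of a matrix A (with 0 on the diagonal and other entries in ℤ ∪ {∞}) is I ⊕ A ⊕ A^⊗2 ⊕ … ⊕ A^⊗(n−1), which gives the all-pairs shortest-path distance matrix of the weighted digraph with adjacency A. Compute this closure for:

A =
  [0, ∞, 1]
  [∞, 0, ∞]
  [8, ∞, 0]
Closure =
  [0, ∞, 1]
  [∞, 0, ∞]
  [8, ∞, 0]

This is the Floyd-Warshall all-pairs shortest-path computation. For each intermediate vertex k = 0, 1, …, 2, update dist[i][j] ← min(dist[i][j], dist[i][k] + dist[k][j]). The final matrix gives, for each (i, j), the minimum total weight of any directed path from i to j (possibly empty when i = j).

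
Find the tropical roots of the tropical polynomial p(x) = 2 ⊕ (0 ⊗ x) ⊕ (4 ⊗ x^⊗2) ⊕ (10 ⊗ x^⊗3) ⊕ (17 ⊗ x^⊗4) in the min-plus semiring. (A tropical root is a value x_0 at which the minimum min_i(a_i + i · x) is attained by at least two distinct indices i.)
Roots: {-7, -6, -4, 2}

Each tropical root is a break point of the lower envelope of the lines y = a_i + i · x (there are 5 lines, with slopes 0, 1, ..., 4). Only the lines that attain the minimum somewhere contribute to roots; other lines are dominated. Here the surviving (envelope) indices are i = 4, i = 3, i = 2, i = 1, i = 0.
Intersections between consecutive envelope lines give the roots: for adjacent envelope indices i < j the intersection is x = (a_i − a_j) / (j − i). Reading off the sorted break points: {-7, -6, -4, 2}.
Verification: at each break x_0, at least two indices attain the minimum of min_i(a_i + i · x_0).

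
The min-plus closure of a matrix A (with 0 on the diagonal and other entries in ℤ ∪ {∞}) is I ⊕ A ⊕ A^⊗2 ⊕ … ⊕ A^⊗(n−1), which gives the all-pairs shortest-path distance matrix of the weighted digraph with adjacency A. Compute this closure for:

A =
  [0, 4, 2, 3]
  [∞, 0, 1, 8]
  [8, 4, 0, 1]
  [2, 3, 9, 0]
Closure =
  [0, 4, 2, 3]
  [4, 0, 1, 2]
  [3, 4, 0, 1]
  [2, 3, 4, 0]

This is the Floyd-Warshall all-pairs shortest-path computation. For each intermediate vertex k = 0, 1, …, 3, update dist[i][j] ← min(dist[i][j], dist[i][k] + dist[k][j]). The final matrix gives, for each (i, j), the minimum total weight of any directed path from i to j (possibly empty when i = j).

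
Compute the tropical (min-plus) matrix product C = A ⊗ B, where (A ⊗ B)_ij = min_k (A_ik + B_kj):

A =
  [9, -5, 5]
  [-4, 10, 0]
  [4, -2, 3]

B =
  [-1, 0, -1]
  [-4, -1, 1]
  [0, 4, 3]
A ⊗ B =
  [-9, -6, -4]
  [-5, -4, -5]
  [-6, -3, -1]

Apply the min-plus product entry-by-entry:
  C[0][0] = min over k of (A[0][0] + B[0][0] = 9 + -1 = 8, A[0][1] + B[1][0] = -5 + -4 = -9, A[0][2] + B[2][0] = 5 + 0 = 5) = -9 (attained at k = 1)
  C[0][1] = min over k of (A[0][0] + B[0][1] = 9 + 0 = 9, A[0][1] + B[1][1] = -5 + -1 = -6, A[0][2] + B[2][1] = 5 + 4 = 9) = -6 (attained at k = 1)
  C[0][2] = min over k of (A[0][0] + B[0][2] = 9 + -1 = 8, A[0][1] + B[1][2] = -5 + 1 = -4, A[0][2] + B[2][2] = 5 + 3 = 8) = -4 (attained at k = 1)
  C[1][0] = min over k of (A[1][0] + B[0][0] = -4 + -1 = -5, A[1][1] + B[1][0] = 10 + -4 = 6, A[1][2] + B[2][0] = 0 + 0 = 0) = -5 (attained at k = 0)
  C[1][1] = min over k of (A[1][0] + B[0][1] = -4 + 0 = -4, A[1][1] + B[1][1] = 10 + -1 = 9, A[1][2] + B[2][1] = 0 + 4 = 4) = -4 (attained at k = 0)
  C[1][2] = min over k of (A[1][0] + B[0][2] = -4 + -1 = -5, A[1][1] + B[1][2] = 10 + 1 = 11, A[1][2] + B[2][2] = 0 + 3 = 3) = -5 (attained at k = 0)
  C[2][0] = min over k of (A[2][0] + B[0][0] = 4 + -1 = 3, A[2][1] + B[1][0] = -2 + -4 = -6, A[2][2] + B[2][0] = 3 + 0 = 3) = -6 (attained at k = 1)
  C[2][1] = min over k of (A[2][0] + B[0][1] = 4 + 0 = 4, A[2][1] + B[1][1] = -2 + -1 = -3, A[2][2] + B[2][1] = 3 + 4 = 7) = -3 (attained at k = 1)
  C[2][2] = min over k of (A[2][0] + B[0][2] = 4 + -1 = 3, A[2][1] + B[1][2] = -2 + 1 = -1, A[2][2] + B[2][2] = 3 + 3 = 6) = -1 (attained at k = 1)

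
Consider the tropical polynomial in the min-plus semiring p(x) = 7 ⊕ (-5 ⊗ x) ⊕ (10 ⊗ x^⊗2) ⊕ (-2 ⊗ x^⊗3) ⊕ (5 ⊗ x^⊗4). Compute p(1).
p(1) = -4

A tropical monomial a ⊗ x^⊗i evaluates to a + i · x. Evaluating each term at x = 1:
  Term 0 contributes 7 + 0 · 1 = 7
  Term 1 contributes -5 + 1 · 1 = -4
  Term 2 contributes 10 + 2 · 1 = 12
  Term 3 contributes -2 + 3 · 1 = 1
  Term 4 contributes 5 + 4 · 1 = 9
p(1) = ⊕ of these = min[7, -4, 12, 1, 9] = -4.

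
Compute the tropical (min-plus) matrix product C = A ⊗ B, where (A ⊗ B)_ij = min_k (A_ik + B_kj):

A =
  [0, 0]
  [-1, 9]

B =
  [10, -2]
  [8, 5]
A ⊗ B =
  [8, -2]
  [9, -3]

Apply the min-plus product entry-by-entry:
  C[0][0] = min over k of (A[0][0] + B[0][0] = 0 + 10 = 10, A[0][1] + B[1][0] = 0 + 8 = 8) = 8 (attained at k = 1)
  C[0][1] = min over k of (A[0][0] + B[0][1] = 0 + -2 = -2, A[0][1] + B[1][1] = 0 + 5 = 5) = -2 (attained at k = 0)
  C[1][0] = min over k of (A[1][0] + B[0][0] = -1 + 10 = 9, A[1][1] + B[1][0] = 9 + 8 = 17) = 9 (attained at k = 0)
  C[1][1] = min over k of (A[1][0] + B[0][1] = -1 + -2 = -3, A[1][1] + B[1][1] = 9 + 5 = 14) = -3 (attained at k = 0)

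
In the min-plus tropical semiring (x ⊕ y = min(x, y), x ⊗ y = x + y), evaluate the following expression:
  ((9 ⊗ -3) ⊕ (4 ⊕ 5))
((9 ⊗ -3) ⊕ (4 ⊕ 5)) = 4

Expand innermost to outermost. Recall ⊕ takes the minimum of its arguments and ⊗ takes their sum. Working out the expression ((9 ⊗ -3) ⊕ (4 ⊕ 5)) gives 4.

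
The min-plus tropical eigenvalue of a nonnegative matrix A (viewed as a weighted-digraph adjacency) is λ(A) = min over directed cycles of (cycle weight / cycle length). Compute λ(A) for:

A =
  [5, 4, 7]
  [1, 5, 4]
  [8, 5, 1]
λ(A) = 1

Enumerate directed cycles and compute their means (weight / length). Sample:
  cycle 0 → 0: weight = 5, length = 1, mean = 5/1 ≈ 5.000
  cycle 1 → 1: weight = 5, length = 1, mean = 5/1 ≈ 5.000
  cycle 2 → 2: weight = 1, length = 1, mean = 1/1 ≈ 1.000
  cycle 0 → 1 → 0: weight = 5, length = 2, mean = 5/2 ≈ 2.500
  cycle 0 → 2 → 0: weight = 15, length = 2, mean = 15/2 ≈ 7.500
  cycle 1 → 0 → 1: weight = 5, length = 2, mean = 5/2 ≈ 2.500
Minimum mean = 1.000, attained e.g. along the cycle 2 → 2 with weight 1 and length 1. So λ(A) = 1/1 = 1.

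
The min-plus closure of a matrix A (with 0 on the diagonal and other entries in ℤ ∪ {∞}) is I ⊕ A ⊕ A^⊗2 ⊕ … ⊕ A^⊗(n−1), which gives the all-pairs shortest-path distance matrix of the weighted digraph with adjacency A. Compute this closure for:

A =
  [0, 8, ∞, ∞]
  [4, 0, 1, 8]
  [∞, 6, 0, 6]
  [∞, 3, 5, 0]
Closure =
  [0, 8, 9, 15]
  [4, 0, 1, 7]
  [10, 6, 0, 6]
  [7, 3, 4, 0]

This is the Floyd-Warshall all-pairs shortest-path computation. For each intermediate vertex k = 0, 1, …, 3, update dist[i][j] ← min(dist[i][j], dist[i][k] + dist[k][j]). The final matrix gives, for each (i, j), the minimum total weight of any directed path from i to j (possibly empty when i = j).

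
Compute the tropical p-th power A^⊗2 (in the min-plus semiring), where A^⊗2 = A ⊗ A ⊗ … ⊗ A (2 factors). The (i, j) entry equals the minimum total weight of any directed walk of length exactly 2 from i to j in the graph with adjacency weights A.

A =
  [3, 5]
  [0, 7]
A^⊗2 =
  [5, 8]
  [3, 5]

Each entry (A^⊗2)_ij equals the minimum over all length-2 walks i = v_0 → v_1 → … → v_2 = j of Σ_t A[v_t][v_{t+1}]. For example, for (i, j) = (0, 1) we minimise over 2 possible intermediate vertex sequences; the minimum is 8, attained along the walk 0 → 0 → 1.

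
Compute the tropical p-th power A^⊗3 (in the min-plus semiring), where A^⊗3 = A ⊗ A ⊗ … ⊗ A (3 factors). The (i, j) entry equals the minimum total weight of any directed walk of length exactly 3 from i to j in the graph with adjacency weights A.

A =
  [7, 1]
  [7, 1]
A^⊗3 =
  [9, 3]
  [9, 3]

Each entry (A^⊗3)_ij equals the minimum over all length-3 walks i = v_0 → v_1 → … → v_3 = j of Σ_t A[v_t][v_{t+1}]. For example, for (i, j) = (0, 1) we minimise over 4 possible intermediate vertex sequences; the minimum is 3, attained along the walk 0 → 1 → 1 → 1.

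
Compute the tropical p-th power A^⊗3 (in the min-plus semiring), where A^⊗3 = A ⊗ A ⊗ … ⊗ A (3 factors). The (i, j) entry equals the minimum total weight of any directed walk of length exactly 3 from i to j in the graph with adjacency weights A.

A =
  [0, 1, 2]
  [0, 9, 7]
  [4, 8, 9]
A^⊗3 =
  [0, 1, 2]
  [0, 1, 2]
  [4, 5, 6]

Each entry (A^⊗3)_ij equals the minimum over all length-3 walks i = v_0 → v_1 → … → v_3 = j of Σ_t A[v_t][v_{t+1}]. For example, for (i, j) = (0, 2) we minimise over 9 possible intermediate vertex sequences; the minimum is 2, attained along the walk 0 → 0 → 0 → 2.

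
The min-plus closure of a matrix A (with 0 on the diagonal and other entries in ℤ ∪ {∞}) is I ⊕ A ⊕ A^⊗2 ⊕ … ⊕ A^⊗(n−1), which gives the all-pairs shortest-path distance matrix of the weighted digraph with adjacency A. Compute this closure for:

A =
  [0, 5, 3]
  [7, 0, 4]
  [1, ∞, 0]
Closure =
  [0, 5, 3]
  [5, 0, 4]
  [1, 6, 0]

This is the Floyd-Warshall all-pairs shortest-path computation. For each intermediate vertex k = 0, 1, …, 2, update dist[i][j] ← min(dist[i][j], dist[i][k] + dist[k][j]). The final matrix gives, for each (i, j), the minimum total weight of any directed path from i to j (possibly empty when i = j).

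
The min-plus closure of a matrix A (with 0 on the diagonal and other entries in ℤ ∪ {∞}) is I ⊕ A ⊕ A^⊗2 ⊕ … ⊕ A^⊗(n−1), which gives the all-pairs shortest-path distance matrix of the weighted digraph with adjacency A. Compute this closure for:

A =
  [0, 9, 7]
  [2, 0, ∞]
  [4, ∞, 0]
Closure =
  [0, 9, 7]
  [2, 0, 9]
  [4, 13, 0]

This is the Floyd-Warshall all-pairs shortest-path computation. For each intermediate vertex k = 0, 1, …, 2, update dist[i][j] ← min(dist[i][j], dist[i][k] + dist[k][j]). The final matrix gives, for each (i, j), the minimum total weight of any directed path from i to j (possibly empty when i = j).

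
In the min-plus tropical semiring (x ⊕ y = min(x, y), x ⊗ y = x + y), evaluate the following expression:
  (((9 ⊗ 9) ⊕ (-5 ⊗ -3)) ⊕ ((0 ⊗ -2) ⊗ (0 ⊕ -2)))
(((9 ⊗ 9) ⊕ (-5 ⊗ -3)) ⊕ ((0 ⊗ -2) ⊗ (0 ⊕ -2))) = -8

Expand innermost to outermost. Recall ⊕ takes the minimum of its arguments and ⊗ takes their sum. Working out the expression (((9 ⊗ 9) ⊕ (-5 ⊗ -3)) ⊕ ((0 ⊗ -2) ⊗ (0 ⊕ -2))) gives -8.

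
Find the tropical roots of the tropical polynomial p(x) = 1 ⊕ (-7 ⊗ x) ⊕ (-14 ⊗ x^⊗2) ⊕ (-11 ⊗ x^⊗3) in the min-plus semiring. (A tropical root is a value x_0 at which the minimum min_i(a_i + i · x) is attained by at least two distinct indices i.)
Roots: {-3, 7, 8}

Each tropical root is a break point of the lower envelope of the lines y = a_i + i · x (there are 4 lines, with slopes 0, 1, ..., 3). Only the lines that attain the minimum somewhere contribute to roots; other lines are dominated. Here the surviving (envelope) indices are i = 3, i = 2, i = 1, i = 0.
Intersections between consecutive envelope lines give the roots: for adjacent envelope indices i < j the intersection is x = (a_i − a_j) / (j − i). Reading off the sorted break points: {-3, 7, 8}.
Verification: at each break x_0, at least two indices attain the minimum of min_i(a_i + i · x_0).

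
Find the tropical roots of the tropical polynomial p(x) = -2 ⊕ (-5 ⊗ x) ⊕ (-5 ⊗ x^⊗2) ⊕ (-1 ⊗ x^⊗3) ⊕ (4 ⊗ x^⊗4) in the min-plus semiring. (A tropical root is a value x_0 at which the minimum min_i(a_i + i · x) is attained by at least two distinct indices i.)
Roots: {-5, -4, 0, 3}

Each tropical root is a break point of the lower envelope of the lines y = a_i + i · x (there are 5 lines, with slopes 0, 1, ..., 4). Only the lines that attain the minimum somewhere contribute to roots; other lines are dominated. Here the surviving (envelope) indices are i = 4, i = 3, i = 2, i = 1, i = 0.
Intersections between consecutive envelope lines give the roots: for adjacent envelope indices i < j the intersection is x = (a_i − a_j) / (j − i). Reading off the sorted break points: {-5, -4, 0, 3}.
Verification: at each break x_0, at least two indices attain the minimum of min_i(a_i + i · x_0).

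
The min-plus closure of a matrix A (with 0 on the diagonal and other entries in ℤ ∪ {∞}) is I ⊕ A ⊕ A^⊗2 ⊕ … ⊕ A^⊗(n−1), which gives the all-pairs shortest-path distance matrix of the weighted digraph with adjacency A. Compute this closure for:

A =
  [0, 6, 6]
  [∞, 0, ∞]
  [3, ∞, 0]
Closure =
  [0, 6, 6]
  [∞, 0, ∞]
  [3, 9, 0]

This is the Floyd-Warshall all-pairs shortest-path computation. For each intermediate vertex k = 0, 1, …, 2, update dist[i][j] ← min(dist[i][j], dist[i][k] + dist[k][j]). The final matrix gives, for each (i, j), the minimum total weight of any directed path from i to j (possibly empty when i = j).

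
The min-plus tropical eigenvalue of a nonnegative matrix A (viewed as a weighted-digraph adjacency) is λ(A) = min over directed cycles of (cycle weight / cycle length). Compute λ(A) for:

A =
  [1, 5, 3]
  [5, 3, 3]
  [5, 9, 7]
λ(A) = 1

Enumerate directed cycles and compute their means (weight / length). Sample:
  cycle 0 → 0: weight = 1, length = 1, mean = 1/1 ≈ 1.000
  cycle 1 → 1: weight = 3, length = 1, mean = 3/1 ≈ 3.000
  cycle 2 → 2: weight = 7, length = 1, mean = 7/1 ≈ 7.000
  cycle 0 → 1 → 0: weight = 10, length = 2, mean = 10/2 ≈ 5.000
  cycle 0 → 2 → 0: weight = 8, length = 2, mean = 8/2 ≈ 4.000
  cycle 1 → 0 → 1: weight = 10, length = 2, mean = 10/2 ≈ 5.000
Minimum mean = 1.000, attained e.g. along the cycle 0 → 0 with weight 1 and length 1. So λ(A) = 1/1 = 1.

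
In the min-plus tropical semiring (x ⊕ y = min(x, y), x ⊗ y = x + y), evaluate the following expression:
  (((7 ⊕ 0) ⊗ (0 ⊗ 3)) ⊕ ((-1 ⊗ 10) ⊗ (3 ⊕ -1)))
(((7 ⊕ 0) ⊗ (0 ⊗ 3)) ⊕ ((-1 ⊗ 10) ⊗ (3 ⊕ -1))) = 3

Expand innermost to outermost. Recall ⊕ takes the minimum of its arguments and ⊗ takes their sum. Working out the expression (((7 ⊕ 0) ⊗ (0 ⊗ 3)) ⊕ ((-1 ⊗ 10) ⊗ (3 ⊕ -1))) gives 3.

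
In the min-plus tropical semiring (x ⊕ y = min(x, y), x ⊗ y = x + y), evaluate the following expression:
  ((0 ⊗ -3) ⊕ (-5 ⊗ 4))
((0 ⊗ -3) ⊕ (-5 ⊗ 4)) = -3

Expand innermost to outermost. Recall ⊕ takes the minimum of its arguments and ⊗ takes their sum. Working out the expression ((0 ⊗ -3) ⊕ (-5 ⊗ 4)) gives -3.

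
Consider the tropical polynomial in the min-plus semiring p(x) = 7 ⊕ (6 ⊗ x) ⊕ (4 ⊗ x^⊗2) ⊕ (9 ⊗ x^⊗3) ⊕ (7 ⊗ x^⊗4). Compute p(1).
p(1) = 6

A tropical monomial a ⊗ x^⊗i evaluates to a + i · x. Evaluating each term at x = 1:
  Term 0 contributes 7 + 0 · 1 = 7
  Term 1 contributes 6 + 1 · 1 = 7
  Term 2 contributes 4 + 2 · 1 = 6
  Term 3 contributes 9 + 3 · 1 = 12
  Term 4 contributes 7 + 4 · 1 = 11
p(1) = ⊕ of these = min[7, 7, 6, 12, 11] = 6.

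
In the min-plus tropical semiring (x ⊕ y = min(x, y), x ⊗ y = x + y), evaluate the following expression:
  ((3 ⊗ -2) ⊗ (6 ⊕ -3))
((3 ⊗ -2) ⊗ (6 ⊕ -3)) = -2

Expand innermost to outermost. Recall ⊕ takes the minimum of its arguments and ⊗ takes their sum. Working out the expression ((3 ⊗ -2) ⊗ (6 ⊕ -3)) gives -2.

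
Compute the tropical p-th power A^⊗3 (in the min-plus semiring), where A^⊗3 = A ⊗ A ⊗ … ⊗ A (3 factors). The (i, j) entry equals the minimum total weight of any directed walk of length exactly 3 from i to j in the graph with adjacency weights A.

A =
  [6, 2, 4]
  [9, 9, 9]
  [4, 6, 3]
A^⊗3 =
  [11, 10, 10]
  [16, 15, 15]
  [10, 9, 9]

Each entry (A^⊗3)_ij equals the minimum over all length-3 walks i = v_0 → v_1 → … → v_3 = j of Σ_t A[v_t][v_{t+1}]. For example, for (i, j) = (0, 2) we minimise over 9 possible intermediate vertex sequences; the minimum is 10, attained along the walk 0 → 2 → 2 → 2.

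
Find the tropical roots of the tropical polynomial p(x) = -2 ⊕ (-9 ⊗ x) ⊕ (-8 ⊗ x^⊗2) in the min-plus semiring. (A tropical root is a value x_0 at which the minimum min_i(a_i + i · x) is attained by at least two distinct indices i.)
Roots: {-1, 7}

Each tropical root is a break point of the lower envelope of the lines y = a_i + i · x (there are 3 lines, with slopes 0, 1, ..., 2). Only the lines that attain the minimum somewhere contribute to roots; other lines are dominated. Here the surviving (envelope) indices are i = 2, i = 1, i = 0.
Intersections between consecutive envelope lines give the roots: for adjacent envelope indices i < j the intersection is x = (a_i − a_j) / (j − i). Reading off the sorted break points: {-1, 7}.
Verification: at each break x_0, at least two indices attain the minimum of min_i(a_i + i · x_0).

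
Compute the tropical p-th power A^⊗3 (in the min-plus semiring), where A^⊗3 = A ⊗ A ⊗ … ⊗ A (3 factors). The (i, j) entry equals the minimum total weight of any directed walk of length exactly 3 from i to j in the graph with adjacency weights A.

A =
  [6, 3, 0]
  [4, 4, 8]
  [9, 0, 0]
A^⊗3 =
  [4, 0, 0]
  [11, 4, 4]
  [4, 0, 0]

Each entry (A^⊗3)_ij equals the minimum over all length-3 walks i = v_0 → v_1 → … → v_3 = j of Σ_t A[v_t][v_{t+1}]. For example, for (i, j) = (0, 2) we minimise over 9 possible intermediate vertex sequences; the minimum is 0, attained along the walk 0 → 2 → 2 → 2.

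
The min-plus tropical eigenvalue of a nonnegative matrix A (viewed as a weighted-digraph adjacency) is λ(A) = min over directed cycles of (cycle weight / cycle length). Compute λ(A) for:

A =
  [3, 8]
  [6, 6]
λ(A) = 3

Enumerate directed cycles and compute their means (weight / length). Sample:
  cycle 0 → 0: weight = 3, length = 1, mean = 3/1 ≈ 3.000
  cycle 1 → 1: weight = 6, length = 1, mean = 6/1 ≈ 6.000
  cycle 0 → 1 → 0: weight = 14, length = 2, mean = 14/2 ≈ 7.000
  cycle 1 → 0 → 1: weight = 14, length = 2, mean = 14/2 ≈ 7.000
Minimum mean = 3.000, attained e.g. along the cycle 0 → 0 with weight 3 and length 1. So λ(A) = 3/1 = 3.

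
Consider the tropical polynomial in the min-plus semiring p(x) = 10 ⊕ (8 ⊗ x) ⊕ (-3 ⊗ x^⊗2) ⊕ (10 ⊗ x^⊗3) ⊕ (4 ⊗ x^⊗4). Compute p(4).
p(4) = 5

A tropical monomial a ⊗ x^⊗i evaluates to a + i · x. Evaluating each term at x = 4:
  Term 0 contributes 10 + 0 · 4 = 10
  Term 1 contributes 8 + 1 · 4 = 12
  Term 2 contributes -3 + 2 · 4 = 5
  Term 3 contributes 10 + 3 · 4 = 22
  Term 4 contributes 4 + 4 · 4 = 20
p(4) = ⊕ of these = min[10, 12, 5, 22, 20] = 5.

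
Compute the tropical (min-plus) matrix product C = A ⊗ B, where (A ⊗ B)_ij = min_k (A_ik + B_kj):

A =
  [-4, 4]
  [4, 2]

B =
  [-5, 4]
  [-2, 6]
A ⊗ B =
  [-9, 0]
  [-1, 8]

Apply the min-plus product entry-by-entry:
  C[0][0] = min over k of (A[0][0] + B[0][0] = -4 + -5 = -9, A[0][1] + B[1][0] = 4 + -2 = 2) = -9 (attained at k = 0)
  C[0][1] = min over k of (A[0][0] + B[0][1] = -4 + 4 = 0, A[0][1] + B[1][1] = 4 + 6 = 10) = 0 (attained at k = 0)
  C[1][0] = min over k of (A[1][0] + B[0][0] = 4 + -5 = -1, A[1][1] + B[1][0] = 2 + -2 = 0) = -1 (attained at k = 0)
  C[1][1] = min over k of (A[1][0] + B[0][1] = 4 + 4 = 8, A[1][1] + B[1][1] = 2 + 6 = 8) = 8 (attained at k = 0)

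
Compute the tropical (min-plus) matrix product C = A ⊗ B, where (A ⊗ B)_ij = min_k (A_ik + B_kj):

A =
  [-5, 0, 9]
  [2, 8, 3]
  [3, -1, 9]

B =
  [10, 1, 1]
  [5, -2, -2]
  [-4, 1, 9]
A ⊗ B =
  [5, -4, -4]
  [-1, 3, 3]
  [4, -3, -3]

Apply the min-plus product entry-by-entry:
  C[0][0] = min over k of (A[0][0] + B[0][0] = -5 + 10 = 5, A[0][1] + B[1][0] = 0 + 5 = 5, A[0][2] + B[2][0] = 9 + -4 = 5) = 5 (attained at k = 0)
  C[0][1] = min over k of (A[0][0] + B[0][1] = -5 + 1 = -4, A[0][1] + B[1][1] = 0 + -2 = -2, A[0][2] + B[2][1] = 9 + 1 = 10) = -4 (attained at k = 0)
  C[0][2] = min over k of (A[0][0] + B[0][2] = -5 + 1 = -4, A[0][1] + B[1][2] = 0 + -2 = -2, A[0][2] + B[2][2] = 9 + 9 = 18) = -4 (attained at k = 0)
  C[1][0] = min over k of (A[1][0] + B[0][0] = 2 + 10 = 12, A[1][1] + B[1][0] = 8 + 5 = 13, A[1][2] + B[2][0] = 3 + -4 = -1) = -1 (attained at k = 2)
  C[1][1] = min over k of (A[1][0] + B[0][1] = 2 + 1 = 3, A[1][1] + B[1][1] = 8 + -2 = 6, A[1][2] + B[2][1] = 3 + 1 = 4) = 3 (attained at k = 0)
  C[1][2] = min over k of (A[1][0] + B[0][2] = 2 + 1 = 3, A[1][1] + B[1][2] = 8 + -2 = 6, A[1][2] + B[2][2] = 3 + 9 = 12) = 3 (attained at k = 0)
  C[2][0] = min over k of (A[2][0] + B[0][0] = 3 + 10 = 13, A[2][1] + B[1][0] = -1 + 5 = 4, A[2][2] + B[2][0] = 9 + -4 = 5) = 4 (attained at k = 1)
  C[2][1] = min over k of (A[2][0] + B[0][1] = 3 + 1 = 4, A[2][1] + B[1][1] = -1 + -2 = -3, A[2][2] + B[2][1] = 9 + 1 = 10) = -3 (attained at k = 1)
  C[2][2] = min over k of (A[2][0] + B[0][2] = 3 + 1 = 4, A[2][1] + B[1][2] = -1 + -2 = -3, A[2][2] + B[2][2] = 9 + 9 = 18) = -3 (attained at k = 1)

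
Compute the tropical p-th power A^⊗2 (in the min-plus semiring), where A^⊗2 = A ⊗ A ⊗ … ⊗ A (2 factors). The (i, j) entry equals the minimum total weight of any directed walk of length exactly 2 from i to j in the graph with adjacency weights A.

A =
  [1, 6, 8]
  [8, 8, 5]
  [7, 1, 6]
A^⊗2 =
  [2, 7, 9]
  [9, 6, 11]
  [8, 7, 6]

Each entry (A^⊗2)_ij equals the minimum over all length-2 walks i = v_0 → v_1 → … → v_2 = j of Σ_t A[v_t][v_{t+1}]. For example, for (i, j) = (0, 2) we minimise over 3 possible intermediate vertex sequences; the minimum is 9, attained along the walk 0 → 0 → 2.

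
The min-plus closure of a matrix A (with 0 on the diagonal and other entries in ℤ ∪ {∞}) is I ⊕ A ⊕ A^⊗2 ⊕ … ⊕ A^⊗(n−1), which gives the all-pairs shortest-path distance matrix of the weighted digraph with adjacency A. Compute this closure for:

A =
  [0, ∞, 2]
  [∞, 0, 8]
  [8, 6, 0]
Closure =
  [0, 8, 2]
  [16, 0, 8]
  [8, 6, 0]

This is the Floyd-Warshall all-pairs shortest-path computation. For each intermediate vertex k = 0, 1, …, 2, update dist[i][j] ← min(dist[i][j], dist[i][k] + dist[k][j]). The final matrix gives, for each (i, j), the minimum total weight of any directed path from i to j (possibly empty when i = j).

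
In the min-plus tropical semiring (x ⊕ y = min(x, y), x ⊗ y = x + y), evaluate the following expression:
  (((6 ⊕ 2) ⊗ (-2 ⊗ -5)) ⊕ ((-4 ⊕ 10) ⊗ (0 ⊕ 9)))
(((6 ⊕ 2) ⊗ (-2 ⊗ -5)) ⊕ ((-4 ⊕ 10) ⊗ (0 ⊕ 9))) = -5

Expand innermost to outermost. Recall ⊕ takes the minimum of its arguments and ⊗ takes their sum. Working out the expression (((6 ⊕ 2) ⊗ (-2 ⊗ -5)) ⊕ ((-4 ⊕ 10) ⊗ (0 ⊕ 9))) gives -5.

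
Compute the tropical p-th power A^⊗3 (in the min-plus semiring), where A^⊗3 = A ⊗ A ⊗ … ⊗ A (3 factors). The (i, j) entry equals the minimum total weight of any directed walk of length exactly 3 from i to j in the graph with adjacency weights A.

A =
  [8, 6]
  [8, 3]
A^⊗3 =
  [17, 12]
  [14, 9]

Each entry (A^⊗3)_ij equals the minimum over all length-3 walks i = v_0 → v_1 → … → v_3 = j of Σ_t A[v_t][v_{t+1}]. For example, for (i, j) = (0, 1) we minimise over 4 possible intermediate vertex sequences; the minimum is 12, attained along the walk 0 → 1 → 1 → 1.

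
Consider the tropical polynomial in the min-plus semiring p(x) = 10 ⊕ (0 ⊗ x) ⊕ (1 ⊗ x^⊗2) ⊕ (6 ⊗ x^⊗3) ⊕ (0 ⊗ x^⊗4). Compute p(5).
p(5) = 5

A tropical monomial a ⊗ x^⊗i evaluates to a + i · x. Evaluating each term at x = 5:
  Term 0 contributes 10 + 0 · 5 = 10
  Term 1 contributes 0 + 1 · 5 = 5
  Term 2 contributes 1 + 2 · 5 = 11
  Term 3 contributes 6 + 3 · 5 = 21
  Term 4 contributes 0 + 4 · 5 = 20
p(5) = ⊕ of these = min[10, 5, 11, 21, 20] = 5.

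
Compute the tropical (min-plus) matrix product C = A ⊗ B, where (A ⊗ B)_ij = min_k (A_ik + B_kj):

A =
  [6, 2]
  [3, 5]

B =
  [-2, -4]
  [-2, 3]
A ⊗ B =
  [0, 2]
  [1, -1]

Apply the min-plus product entry-by-entry:
  C[0][0] = min over k of (A[0][0] + B[0][0] = 6 + -2 = 4, A[0][1] + B[1][0] = 2 + -2 = 0) = 0 (attained at k = 1)
  C[0][1] = min over k of (A[0][0] + B[0][1] = 6 + -4 = 2, A[0][1] + B[1][1] = 2 + 3 = 5) = 2 (attained at k = 0)
  C[1][0] = min over k of (A[1][0] + B[0][0] = 3 + -2 = 1, A[1][1] + B[1][0] = 5 + -2 = 3) = 1 (attained at k = 0)
  C[1][1] = min over k of (A[1][0] + B[0][1] = 3 + -4 = -1, A[1][1] + B[1][1] = 5 + 3 = 8) = -1 (attained at k = 0)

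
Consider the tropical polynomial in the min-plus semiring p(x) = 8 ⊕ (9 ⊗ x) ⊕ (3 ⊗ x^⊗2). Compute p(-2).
p(-2) = -1

A tropical monomial a ⊗ x^⊗i evaluates to a + i · x. Evaluating each term at x = -2:
  Term 0 contributes 8 + 0 · -2 = 8
  Term 1 contributes 9 + 1 · -2 = 7
  Term 2 contributes 3 + 2 · -2 = -1
p(-2) = ⊕ of these = min[8, 7, -1] = -1.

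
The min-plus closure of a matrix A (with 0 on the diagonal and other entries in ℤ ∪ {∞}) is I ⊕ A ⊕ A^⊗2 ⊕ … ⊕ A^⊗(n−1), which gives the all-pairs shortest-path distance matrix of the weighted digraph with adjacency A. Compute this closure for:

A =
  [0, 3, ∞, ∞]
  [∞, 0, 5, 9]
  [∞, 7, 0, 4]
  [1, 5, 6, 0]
Closure =
  [0, 3, 8, 12]
  [10, 0, 5, 9]
  [5, 7, 0, 4]
  [1, 4, 6, 0]

This is the Floyd-Warshall all-pairs shortest-path computation. For each intermediate vertex k = 0, 1, …, 3, update dist[i][j] ← min(dist[i][j], dist[i][k] + dist[k][j]). The final matrix gives, for each (i, j), the minimum total weight of any directed path from i to j (possibly empty when i = j).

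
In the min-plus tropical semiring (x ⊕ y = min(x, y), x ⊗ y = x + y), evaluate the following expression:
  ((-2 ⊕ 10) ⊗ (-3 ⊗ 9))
((-2 ⊕ 10) ⊗ (-3 ⊗ 9)) = 4

Expand innermost to outermost. Recall ⊕ takes the minimum of its arguments and ⊗ takes their sum. Working out the expression ((-2 ⊕ 10) ⊗ (-3 ⊗ 9)) gives 4.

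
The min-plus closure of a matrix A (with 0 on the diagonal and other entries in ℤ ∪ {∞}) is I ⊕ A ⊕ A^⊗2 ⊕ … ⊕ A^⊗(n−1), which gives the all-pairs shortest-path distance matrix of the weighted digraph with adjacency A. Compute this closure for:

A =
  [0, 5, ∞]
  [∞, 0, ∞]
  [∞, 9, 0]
Closure =
  [0, 5, ∞]
  [∞, 0, ∞]
  [∞, 9, 0]

This is the Floyd-Warshall all-pairs shortest-path computation. For each intermediate vertex k = 0, 1, …, 2, update dist[i][j] ← min(dist[i][j], dist[i][k] + dist[k][j]). The final matrix gives, for each (i, j), the minimum total weight of any directed path from i to j (possibly empty when i = j).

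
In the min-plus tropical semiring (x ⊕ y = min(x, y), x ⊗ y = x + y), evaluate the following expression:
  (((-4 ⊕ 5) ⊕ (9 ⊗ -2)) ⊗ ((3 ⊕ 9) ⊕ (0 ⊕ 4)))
(((-4 ⊕ 5) ⊕ (9 ⊗ -2)) ⊗ ((3 ⊕ 9) ⊕ (0 ⊕ 4))) = -4

Expand innermost to outermost. Recall ⊕ takes the minimum of its arguments and ⊗ takes their sum. Working out the expression (((-4 ⊕ 5) ⊕ (9 ⊗ -2)) ⊗ ((3 ⊕ 9) ⊕ (0 ⊕ 4))) gives -4.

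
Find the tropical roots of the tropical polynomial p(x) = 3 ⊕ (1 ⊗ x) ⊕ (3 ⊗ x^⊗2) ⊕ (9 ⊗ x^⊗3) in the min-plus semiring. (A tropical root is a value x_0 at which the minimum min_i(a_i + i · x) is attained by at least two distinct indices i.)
Roots: {-6, -2, 2}

Each tropical root is a break point of the lower envelope of the lines y = a_i + i · x (there are 4 lines, with slopes 0, 1, ..., 3). Only the lines that attain the minimum somewhere contribute to roots; other lines are dominated. Here the surviving (envelope) indices are i = 3, i = 2, i = 1, i = 0.
Intersections between consecutive envelope lines give the roots: for adjacent envelope indices i < j the intersection is x = (a_i − a_j) / (j − i). Reading off the sorted break points: {-6, -2, 2}.
Verification: at each break x_0, at least two indices attain the minimum of min_i(a_i + i · x_0).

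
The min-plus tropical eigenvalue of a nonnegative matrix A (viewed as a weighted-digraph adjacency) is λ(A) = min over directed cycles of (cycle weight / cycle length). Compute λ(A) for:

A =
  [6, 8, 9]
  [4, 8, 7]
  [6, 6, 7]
λ(A) = 6

Enumerate directed cycles and compute their means (weight / length). Sample:
  cycle 0 → 0: weight = 6, length = 1, mean = 6/1 ≈ 6.000
  cycle 1 → 1: weight = 8, length = 1, mean = 8/1 ≈ 8.000
  cycle 2 → 2: weight = 7, length = 1, mean = 7/1 ≈ 7.000
  cycle 0 → 1 → 0: weight = 12, length = 2, mean = 12/2 ≈ 6.000
  cycle 0 → 2 → 0: weight = 15, length = 2, mean = 15/2 ≈ 7.500
  cycle 1 → 0 → 1: weight = 12, length = 2, mean = 12/2 ≈ 6.000
Minimum mean = 6.000, attained e.g. along the cycle 0 → 0 with weight 6 and length 1. So λ(A) = 6/1 = 6.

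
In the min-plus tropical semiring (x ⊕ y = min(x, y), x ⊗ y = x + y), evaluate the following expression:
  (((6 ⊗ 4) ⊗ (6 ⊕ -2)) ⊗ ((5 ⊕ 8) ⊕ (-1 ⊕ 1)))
(((6 ⊗ 4) ⊗ (6 ⊕ -2)) ⊗ ((5 ⊕ 8) ⊕ (-1 ⊕ 1))) = 7

Expand innermost to outermost. Recall ⊕ takes the minimum of its arguments and ⊗ takes their sum. Working out the expression (((6 ⊗ 4) ⊗ (6 ⊕ -2)) ⊗ ((5 ⊕ 8) ⊕ (-1 ⊕ 1))) gives 7.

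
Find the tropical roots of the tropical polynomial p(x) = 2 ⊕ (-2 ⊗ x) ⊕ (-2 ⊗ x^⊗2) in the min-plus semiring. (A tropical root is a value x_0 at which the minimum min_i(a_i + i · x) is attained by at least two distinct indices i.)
Roots: {0, 4}

Each tropical root is a break point of the lower envelope of the lines y = a_i + i · x (there are 3 lines, with slopes 0, 1, ..., 2). Only the lines that attain the minimum somewhere contribute to roots; other lines are dominated. Here the surviving (envelope) indices are i = 2, i = 1, i = 0.
Intersections between consecutive envelope lines give the roots: for adjacent envelope indices i < j the intersection is x = (a_i − a_j) / (j − i). Reading off the sorted break points: {0, 4}.
Verification: at each break x_0, at least two indices attain the minimum of min_i(a_i + i · x_0).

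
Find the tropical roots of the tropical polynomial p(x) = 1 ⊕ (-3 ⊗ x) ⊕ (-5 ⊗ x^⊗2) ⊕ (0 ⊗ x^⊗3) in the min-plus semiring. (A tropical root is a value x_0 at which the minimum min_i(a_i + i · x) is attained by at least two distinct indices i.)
Roots: {-5, 2, 4}

Each tropical root is a break point of the lower envelope of the lines y = a_i + i · x (there are 4 lines, with slopes 0, 1, ..., 3). Only the lines that attain the minimum somewhere contribute to roots; other lines are dominated. Here the surviving (envelope) indices are i = 3, i = 2, i = 1, i = 0.
Intersections between consecutive envelope lines give the roots: for adjacent envelope indices i < j the intersection is x = (a_i − a_j) / (j − i). Reading off the sorted break points: {-5, 2, 4}.
Verification: at each break x_0, at least two indices attain the minimum of min_i(a_i + i · x_0).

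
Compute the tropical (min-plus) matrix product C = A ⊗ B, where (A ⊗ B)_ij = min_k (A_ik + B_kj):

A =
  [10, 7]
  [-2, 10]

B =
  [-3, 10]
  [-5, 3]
A ⊗ B =
  [2, 10]
  [-5, 8]

Apply the min-plus product entry-by-entry:
  C[0][0] = min over k of (A[0][0] + B[0][0] = 10 + -3 = 7, A[0][1] + B[1][0] = 7 + -5 = 2) = 2 (attained at k = 1)
  C[0][1] = min over k of (A[0][0] + B[0][1] = 10 + 10 = 20, A[0][1] + B[1][1] = 7 + 3 = 10) = 10 (attained at k = 1)
  C[1][0] = min over k of (A[1][0] + B[0][0] = -2 + -3 = -5, A[1][1] + B[1][0] = 10 + -5 = 5) = -5 (attained at k = 0)
  C[1][1] = min over k of (A[1][0] + B[0][1] = -2 + 10 = 8, A[1][1] + B[1][1] = 10 + 3 = 13) = 8 (attained at k = 0)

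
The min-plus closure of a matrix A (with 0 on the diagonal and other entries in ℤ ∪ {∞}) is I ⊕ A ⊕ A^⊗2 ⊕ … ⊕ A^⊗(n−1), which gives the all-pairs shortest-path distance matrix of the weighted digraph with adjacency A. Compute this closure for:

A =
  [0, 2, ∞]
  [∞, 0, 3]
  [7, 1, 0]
Closure =
  [0, 2, 5]
  [10, 0, 3]
  [7, 1, 0]

This is the Floyd-Warshall all-pairs shortest-path computation. For each intermediate vertex k = 0, 1, …, 2, update dist[i][j] ← min(dist[i][j], dist[i][k] + dist[k][j]). The final matrix gives, for each (i, j), the minimum total weight of any directed path from i to j (possibly empty when i = j).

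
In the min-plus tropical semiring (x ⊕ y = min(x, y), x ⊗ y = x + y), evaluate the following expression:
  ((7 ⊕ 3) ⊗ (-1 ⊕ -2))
((7 ⊕ 3) ⊗ (-1 ⊕ -2)) = 1

Expand innermost to outermost. Recall ⊕ takes the minimum of its arguments and ⊗ takes their sum. Working out the expression ((7 ⊕ 3) ⊗ (-1 ⊕ -2)) gives 1.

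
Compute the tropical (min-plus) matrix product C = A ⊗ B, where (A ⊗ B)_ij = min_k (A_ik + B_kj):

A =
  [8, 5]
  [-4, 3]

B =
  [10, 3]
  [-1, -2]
A ⊗ B =
  [4, 3]
  [2, -1]

Apply the min-plus product entry-by-entry:
  C[0][0] = min over k of (A[0][0] + B[0][0] = 8 + 10 = 18, A[0][1] + B[1][0] = 5 + -1 = 4) = 4 (attained at k = 1)
  C[0][1] = min over k of (A[0][0] + B[0][1] = 8 + 3 = 11, A[0][1] + B[1][1] = 5 + -2 = 3) = 3 (attained at k = 1)
  C[1][0] = min over k of (A[1][0] + B[0][0] = -4 + 10 = 6, A[1][1] + B[1][0] = 3 + -1 = 2) = 2 (attained at k = 1)
  C[1][1] = min over k of (A[1][0] + B[0][1] = -4 + 3 = -1, A[1][1] + B[1][1] = 3 + -2 = 1) = -1 (attained at k = 0)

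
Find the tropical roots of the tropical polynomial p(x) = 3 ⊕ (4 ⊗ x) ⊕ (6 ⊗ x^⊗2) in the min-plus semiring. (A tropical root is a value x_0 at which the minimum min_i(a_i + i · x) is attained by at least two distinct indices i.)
Roots: {-2, -1}

Each tropical root is a break point of the lower envelope of the lines y = a_i + i · x (there are 3 lines, with slopes 0, 1, ..., 2). Only the lines that attain the minimum somewhere contribute to roots; other lines are dominated. Here the surviving (envelope) indices are i = 2, i = 1, i = 0.
Intersections between consecutive envelope lines give the roots: for adjacent envelope indices i < j the intersection is x = (a_i − a_j) / (j − i). Reading off the sorted break points: {-2, -1}.
Verification: at each break x_0, at least two indices attain the minimum of min_i(a_i + i · x_0).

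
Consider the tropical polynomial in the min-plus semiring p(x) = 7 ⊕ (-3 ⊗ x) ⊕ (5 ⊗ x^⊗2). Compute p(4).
p(4) = 1

A tropical monomial a ⊗ x^⊗i evaluates to a + i · x. Evaluating each term at x = 4:
  Term 0 contributes 7 + 0 · 4 = 7
  Term 1 contributes -3 + 1 · 4 = 1
  Term 2 contributes 5 + 2 · 4 = 13
p(4) = ⊕ of these = min[7, 1, 13] = 1.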